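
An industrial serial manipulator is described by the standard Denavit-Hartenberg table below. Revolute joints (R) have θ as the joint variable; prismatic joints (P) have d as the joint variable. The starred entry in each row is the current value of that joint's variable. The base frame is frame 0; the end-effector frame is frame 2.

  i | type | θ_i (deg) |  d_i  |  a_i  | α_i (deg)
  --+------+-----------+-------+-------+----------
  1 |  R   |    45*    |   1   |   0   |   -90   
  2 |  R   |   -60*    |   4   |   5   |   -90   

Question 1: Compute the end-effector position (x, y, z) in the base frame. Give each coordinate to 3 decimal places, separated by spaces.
-1.061 4.596 5.330

after link 1: o_1 = (0.0000, 0.0000, 1.0000)
after link 2: o_2 = (-1.0607, 4.5962, 5.3301)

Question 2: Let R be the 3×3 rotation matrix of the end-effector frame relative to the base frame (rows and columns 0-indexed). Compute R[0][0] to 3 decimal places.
0.354

End-effector x-axis (col 0 of R) = (0.3536,0.3536,0.8660)
R[0][0] = 0.3536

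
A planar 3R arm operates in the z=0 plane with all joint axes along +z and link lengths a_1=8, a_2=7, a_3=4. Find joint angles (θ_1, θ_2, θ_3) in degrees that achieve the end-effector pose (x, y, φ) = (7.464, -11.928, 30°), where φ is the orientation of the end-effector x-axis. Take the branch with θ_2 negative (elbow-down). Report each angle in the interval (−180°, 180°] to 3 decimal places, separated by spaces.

wrist centre = target − a_3·(cos φ, sin φ) = (3.9999, -13.9280)
cos θ_2 = (209.9884−8²−7²)/(2·8·7) = 0.8660; θ_2 = -30.0066° (elbow-down)
β = atan2(-13.9280,3.9999) = -73.9768°; ψ = atan2(-3.5007,14.0618) = -13.9797°
θ_1 = β − ψ = -59.9971°
θ_3 = φ − θ_1 − θ_2 = 120.0037° (wrapped to (-180°,180°])

-59.997 -30.007 120.004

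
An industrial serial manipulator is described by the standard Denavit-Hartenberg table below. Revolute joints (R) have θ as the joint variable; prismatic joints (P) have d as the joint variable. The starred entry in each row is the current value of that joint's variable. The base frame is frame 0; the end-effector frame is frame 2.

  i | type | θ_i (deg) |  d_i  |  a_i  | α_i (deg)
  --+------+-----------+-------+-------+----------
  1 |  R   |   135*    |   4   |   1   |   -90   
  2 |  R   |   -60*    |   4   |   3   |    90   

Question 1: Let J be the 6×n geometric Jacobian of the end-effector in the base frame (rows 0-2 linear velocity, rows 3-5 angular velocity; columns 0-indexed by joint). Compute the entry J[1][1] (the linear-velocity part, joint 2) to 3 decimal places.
axis z_1 = (-0.7071,-0.7071,0.0000); lever o_n−o_1 = (-3.8891,-1.7678,2.5981)
cross product → J_v[:, 1] = (-1.8371,1.8371,-1.5000)
J_ω[:, 1] = z_1
entry J[1][1] = 1.8371

1.837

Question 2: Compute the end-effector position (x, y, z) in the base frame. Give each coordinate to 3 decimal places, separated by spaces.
-4.596 -1.061 6.598

after link 1: o_1 = (-0.7071, 0.7071, 4.0000)
after link 2: o_2 = (-4.5962, -1.0607, 6.5981)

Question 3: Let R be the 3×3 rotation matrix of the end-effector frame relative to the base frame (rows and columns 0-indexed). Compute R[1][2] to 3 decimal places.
-0.612

End-effector z-axis (col 2 of R) = (0.6124,-0.6124,0.5000)
R[1][2] = -0.6124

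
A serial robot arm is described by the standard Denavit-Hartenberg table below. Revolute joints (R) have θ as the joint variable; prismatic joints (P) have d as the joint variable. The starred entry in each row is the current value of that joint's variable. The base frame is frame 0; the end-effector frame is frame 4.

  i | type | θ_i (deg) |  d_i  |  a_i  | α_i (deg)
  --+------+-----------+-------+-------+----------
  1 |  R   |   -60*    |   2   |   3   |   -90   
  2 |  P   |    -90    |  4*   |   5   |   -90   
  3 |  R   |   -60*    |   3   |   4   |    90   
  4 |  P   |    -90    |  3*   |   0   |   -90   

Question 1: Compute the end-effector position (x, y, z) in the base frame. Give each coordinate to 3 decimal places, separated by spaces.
10.763 -0.714 6.402

after link 1: o_1 = (1.5000, -2.5981, 2.0000)
after link 2: o_2 = (4.9641, -0.5981, 7.0000)
after link 3: o_3 = (9.4641, -1.4641, 9.0000)
after link 4: o_4 = (10.7631, -0.7141, 6.4019)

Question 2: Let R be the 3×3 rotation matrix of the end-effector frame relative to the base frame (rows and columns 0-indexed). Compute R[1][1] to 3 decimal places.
-0.250

End-effector y-axis (col 1 of R) = (-0.4330,-0.2500,0.8660)
R[1][1] = -0.2500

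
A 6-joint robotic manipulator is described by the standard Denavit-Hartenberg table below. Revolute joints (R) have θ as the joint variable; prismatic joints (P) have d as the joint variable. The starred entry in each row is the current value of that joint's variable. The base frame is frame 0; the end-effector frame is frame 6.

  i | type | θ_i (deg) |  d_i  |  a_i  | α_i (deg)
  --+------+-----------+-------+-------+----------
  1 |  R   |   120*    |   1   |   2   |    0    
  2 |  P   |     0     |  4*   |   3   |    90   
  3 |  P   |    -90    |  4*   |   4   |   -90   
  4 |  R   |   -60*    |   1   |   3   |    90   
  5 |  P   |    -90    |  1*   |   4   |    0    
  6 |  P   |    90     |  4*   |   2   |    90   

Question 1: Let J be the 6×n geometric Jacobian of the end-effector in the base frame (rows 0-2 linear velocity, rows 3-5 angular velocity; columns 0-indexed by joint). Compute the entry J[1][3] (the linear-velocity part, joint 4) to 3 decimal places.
axis z_3 = (-0.5000,0.8660,0.0000); lever o_n−o_3 = (7.4151,0.8170,1.8301)
cross product → J_v[:, 3] = (1.5849,0.9151,-6.8301)
J_ω[:, 3] = z_3
entry J[1][3] = 0.9151

0.915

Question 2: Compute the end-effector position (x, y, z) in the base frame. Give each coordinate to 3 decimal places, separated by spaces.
8.379 7.147 2.830

after link 1: o_1 = (-1.0000, 1.7321, 1.0000)
after link 2: o_2 = (-2.5000, 4.3301, 5.0000)
after link 3: o_3 = (0.9641, 6.3301, 1.0000)
after link 4: o_4 = (2.7141, 8.4952, -0.5000)
after link 5: o_5 = (5.1471, 5.2811, 0.3660)
after link 6: o_6 = (8.3792, 7.1471, 2.8301)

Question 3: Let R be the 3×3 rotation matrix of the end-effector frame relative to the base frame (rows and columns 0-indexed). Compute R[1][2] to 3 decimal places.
End-effector z-axis (col 2 of R) = (0.5000,-0.8660,0.0000)
R[1][2] = -0.8660

-0.866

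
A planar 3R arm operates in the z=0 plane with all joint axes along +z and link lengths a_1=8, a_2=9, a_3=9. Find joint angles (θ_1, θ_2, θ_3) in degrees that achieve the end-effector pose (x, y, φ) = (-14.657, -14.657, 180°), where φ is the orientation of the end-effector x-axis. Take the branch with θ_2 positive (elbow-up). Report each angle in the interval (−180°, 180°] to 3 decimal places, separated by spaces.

wrist centre = target − a_3·(cos φ, sin φ) = (-5.6570, -14.6570)
cos θ_2 = (246.8293−8²−9²)/(2·8·9) = 0.7071; θ_2 = 44.9967° (elbow-up)
β = atan2(-14.6570,-5.6570) = -111.1045°; ψ = atan2(6.3636,14.3643) = 23.8940°
θ_1 = β − ψ = -134.9985°
θ_3 = φ − θ_1 − θ_2 = -89.9981° (wrapped to (-180°,180°])

-134.999 44.997 -89.998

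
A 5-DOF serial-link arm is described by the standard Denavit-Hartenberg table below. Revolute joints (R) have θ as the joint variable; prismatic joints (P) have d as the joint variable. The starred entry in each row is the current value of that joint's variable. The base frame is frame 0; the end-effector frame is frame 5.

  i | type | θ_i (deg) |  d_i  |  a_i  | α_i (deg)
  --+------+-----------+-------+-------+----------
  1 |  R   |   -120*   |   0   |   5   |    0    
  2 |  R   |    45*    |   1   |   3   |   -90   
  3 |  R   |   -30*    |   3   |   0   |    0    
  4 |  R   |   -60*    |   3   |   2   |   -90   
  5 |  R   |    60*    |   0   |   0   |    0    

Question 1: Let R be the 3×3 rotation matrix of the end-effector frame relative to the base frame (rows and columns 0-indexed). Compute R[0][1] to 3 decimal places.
End-effector y-axis (col 1 of R) = (-0.4830,-0.1294,-0.8660)
R[0][1] = -0.4830

-0.483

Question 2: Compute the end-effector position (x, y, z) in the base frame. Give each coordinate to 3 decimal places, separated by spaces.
4.072 -5.675 3.000

after link 1: o_1 = (-2.5000, -4.3301, 0.0000)
after link 2: o_2 = (-1.7235, -7.2279, 1.0000)
after link 3: o_3 = (1.1742, -6.4514, 1.0000)
after link 4: o_4 = (4.0720, -5.6750, 3.0000)
after link 5: o_5 = (4.0720, -5.6750, 3.0000)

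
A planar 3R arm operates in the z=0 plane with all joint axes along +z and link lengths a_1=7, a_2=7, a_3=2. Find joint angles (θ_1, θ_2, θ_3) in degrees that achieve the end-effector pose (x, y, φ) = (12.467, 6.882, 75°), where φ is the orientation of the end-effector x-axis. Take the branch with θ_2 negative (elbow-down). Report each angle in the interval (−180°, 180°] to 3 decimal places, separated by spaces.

45.004 -45.004 75.000

wrist centre = target − a_3·(cos φ, sin φ) = (11.9494, 4.9501)
cos θ_2 = (167.2912−7²−7²)/(2·7·7) = 0.7071; θ_2 = -45.0043° (elbow-down)
β = atan2(4.9501,11.9494) = 22.5023°; ψ = atan2(-4.9501,11.9494) = -22.5022°
θ_1 = β − ψ = 45.0045°
θ_3 = φ − θ_1 − θ_2 = 74.9999° (wrapped to (-180°,180°])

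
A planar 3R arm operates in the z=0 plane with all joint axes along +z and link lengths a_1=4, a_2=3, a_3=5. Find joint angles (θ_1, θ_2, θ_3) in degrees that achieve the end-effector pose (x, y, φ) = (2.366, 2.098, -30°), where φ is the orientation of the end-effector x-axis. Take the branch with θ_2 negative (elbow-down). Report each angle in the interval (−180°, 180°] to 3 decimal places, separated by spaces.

wrist centre = target − a_3·(cos φ, sin φ) = (-1.9641, 4.5980)
cos θ_2 = (24.9994−4²−3²)/(2·4·3) = -0.0000; θ_2 = -90.0014° (elbow-down)
β = atan2(4.5980,-1.9641) = 113.1307°; ψ = atan2(-3.0000,3.9999) = -36.8704°
θ_1 = β − ψ = 150.0011°
θ_3 = φ − θ_1 − θ_2 = -89.9997° (wrapped to (-180°,180°])

150.001 -90.001 -90.000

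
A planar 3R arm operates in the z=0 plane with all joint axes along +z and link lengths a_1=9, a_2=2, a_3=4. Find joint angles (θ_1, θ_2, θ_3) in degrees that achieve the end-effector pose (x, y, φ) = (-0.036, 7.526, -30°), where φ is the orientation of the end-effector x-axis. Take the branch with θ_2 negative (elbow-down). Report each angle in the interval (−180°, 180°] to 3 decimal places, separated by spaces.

120.002 -60.008 -89.994

wrist centre = target − a_3·(cos φ, sin φ) = (-3.5001, 9.5260)
cos θ_2 = (102.9954−9²−2²)/(2·9·2) = 0.4999; θ_2 = -60.0085° (elbow-down)
β = atan2(9.5260,-3.5001) = 110.1747°; ψ = atan2(-1.7322,9.9997) = -9.8275°
θ_1 = β − ψ = 120.0022°
θ_3 = φ − θ_1 − θ_2 = -89.9937° (wrapped to (-180°,180°])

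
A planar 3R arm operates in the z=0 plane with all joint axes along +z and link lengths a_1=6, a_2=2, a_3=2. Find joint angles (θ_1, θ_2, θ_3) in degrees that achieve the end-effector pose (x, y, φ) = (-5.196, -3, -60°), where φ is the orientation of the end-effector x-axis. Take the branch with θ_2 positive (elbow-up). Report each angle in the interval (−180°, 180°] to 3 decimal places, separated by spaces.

wrist centre = target − a_3·(cos φ, sin φ) = (-6.1960, -1.2679)
cos θ_2 = (39.9981−6²−2²)/(2·6·2) = -0.0001; θ_2 = 90.0045° (elbow-up)
β = atan2(-1.2679,-6.1960) = -168.4347°; ψ = atan2(2.0000,5.9998) = 18.4354°
θ_1 = β − ψ = -186.8701°
θ_3 = φ − θ_1 − θ_2 = 36.8656° (wrapped to (-180°,180°])

173.130 90.005 36.866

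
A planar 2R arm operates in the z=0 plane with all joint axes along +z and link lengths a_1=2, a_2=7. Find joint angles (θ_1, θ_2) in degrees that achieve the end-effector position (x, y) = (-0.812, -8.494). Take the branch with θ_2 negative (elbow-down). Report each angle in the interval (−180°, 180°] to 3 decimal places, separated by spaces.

-60.021 -44.976

cos θ_2 = (72.8074−2²−7²)/(2·2·7) = 0.7074; θ_2 = -44.9757° (elbow-down)
β = atan2(-8.4940,-0.8120) = -95.4607°; ψ = atan2(-4.9476,6.9518) = -35.4396°
θ_1 = β − ψ = -60.0211°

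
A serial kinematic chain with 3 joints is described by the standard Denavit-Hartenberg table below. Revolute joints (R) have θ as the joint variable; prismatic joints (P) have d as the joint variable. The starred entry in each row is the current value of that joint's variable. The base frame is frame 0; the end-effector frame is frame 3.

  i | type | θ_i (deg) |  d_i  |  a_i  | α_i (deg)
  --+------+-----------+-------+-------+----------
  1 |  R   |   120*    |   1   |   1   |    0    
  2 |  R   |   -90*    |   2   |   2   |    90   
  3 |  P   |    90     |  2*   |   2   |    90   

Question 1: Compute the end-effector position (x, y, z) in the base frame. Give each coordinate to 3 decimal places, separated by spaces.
after link 1: o_1 = (-0.5000, 0.8660, 1.0000)
after link 2: o_2 = (1.2321, 1.8660, 3.0000)
after link 3: o_3 = (2.2321, 0.1340, 5.0000)

2.232 0.134 5.000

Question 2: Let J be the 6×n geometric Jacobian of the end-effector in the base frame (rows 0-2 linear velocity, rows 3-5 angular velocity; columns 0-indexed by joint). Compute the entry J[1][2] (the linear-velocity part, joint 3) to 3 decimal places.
prismatic axis z_2 = (0.5000,-0.8660,0.0000)
J_v[:, 2] = z_2; J_ω[:, 2] = (0,0,0)
entry J[1][2] = -0.8660

-0.866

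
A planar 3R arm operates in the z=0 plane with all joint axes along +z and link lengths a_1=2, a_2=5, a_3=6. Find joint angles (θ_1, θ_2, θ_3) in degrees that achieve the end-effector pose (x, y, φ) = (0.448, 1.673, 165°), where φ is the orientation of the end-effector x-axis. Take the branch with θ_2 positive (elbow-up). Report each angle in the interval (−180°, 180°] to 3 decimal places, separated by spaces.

wrist centre = target − a_3·(cos φ, sin φ) = (6.2436, 0.1201)
cos θ_2 = (38.9964−2²−5²)/(2·2·5) = 0.4998; θ_2 = 60.0119° (elbow-up)
β = atan2(0.1201,6.2436) = 1.1019°; ψ = atan2(4.3306,4.4991) = 43.9070°
θ_1 = β − ψ = -42.8052°
θ_3 = φ − θ_1 − θ_2 = 147.7933° (wrapped to (-180°,180°])

-42.805 60.012 147.793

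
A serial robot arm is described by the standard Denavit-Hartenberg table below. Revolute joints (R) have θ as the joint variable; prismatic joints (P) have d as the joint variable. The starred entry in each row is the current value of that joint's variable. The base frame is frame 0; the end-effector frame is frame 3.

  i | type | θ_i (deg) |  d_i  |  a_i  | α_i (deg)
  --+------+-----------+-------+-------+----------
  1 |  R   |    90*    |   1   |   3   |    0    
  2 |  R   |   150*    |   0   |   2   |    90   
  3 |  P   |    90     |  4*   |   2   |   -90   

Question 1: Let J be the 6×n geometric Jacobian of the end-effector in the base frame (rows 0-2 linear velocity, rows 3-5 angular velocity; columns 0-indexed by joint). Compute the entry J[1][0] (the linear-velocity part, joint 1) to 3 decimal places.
axis z_0 = ẑ; lever o_n−o_0 = (-4.4641,3.2679,3.0000)
cross product → J_v[:, 0] = (-3.2679,-4.4641,0.0000)
J_ω[:, 0] = z_0
entry J[1][0] = -4.4641

-4.464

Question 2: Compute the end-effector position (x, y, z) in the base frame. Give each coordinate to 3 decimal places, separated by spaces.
-4.464 3.268 3.000

after link 1: o_1 = (0.0000, 3.0000, 1.0000)
after link 2: o_2 = (-1.0000, 1.2679, 1.0000)
after link 3: o_3 = (-4.4641, 3.2679, 3.0000)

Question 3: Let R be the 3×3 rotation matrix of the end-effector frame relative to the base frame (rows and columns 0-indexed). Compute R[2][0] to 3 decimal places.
End-effector x-axis (col 0 of R) = (0.0000,-0.0000,1.0000)
R[2][0] = 1.0000

1.000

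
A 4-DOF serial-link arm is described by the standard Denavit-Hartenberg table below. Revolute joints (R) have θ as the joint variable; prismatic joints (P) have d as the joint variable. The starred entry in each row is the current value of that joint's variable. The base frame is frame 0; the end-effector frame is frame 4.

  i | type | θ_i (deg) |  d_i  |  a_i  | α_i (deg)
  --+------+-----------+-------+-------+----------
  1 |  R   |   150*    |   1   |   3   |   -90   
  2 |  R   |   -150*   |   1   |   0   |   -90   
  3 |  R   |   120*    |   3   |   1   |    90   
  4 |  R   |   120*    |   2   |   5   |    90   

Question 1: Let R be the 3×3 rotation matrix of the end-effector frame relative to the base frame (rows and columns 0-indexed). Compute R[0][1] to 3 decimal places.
End-effector y-axis (col 1 of R) = (0.8995,0.0580,0.4330)
R[0][1] = 0.8995

0.900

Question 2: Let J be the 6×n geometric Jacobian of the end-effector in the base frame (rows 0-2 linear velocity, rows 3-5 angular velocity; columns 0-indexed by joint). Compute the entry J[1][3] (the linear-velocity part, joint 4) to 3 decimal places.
axis z_3 = (0.8995,0.0580,0.4330); lever o_n−o_3 = (-0.2210,-1.2177,5.2410)
cross product → J_v[:, 3] = (0.8313,-4.8101,-1.0825)
J_ω[:, 3] = z_3
entry J[1][3] = -4.8101

-4.810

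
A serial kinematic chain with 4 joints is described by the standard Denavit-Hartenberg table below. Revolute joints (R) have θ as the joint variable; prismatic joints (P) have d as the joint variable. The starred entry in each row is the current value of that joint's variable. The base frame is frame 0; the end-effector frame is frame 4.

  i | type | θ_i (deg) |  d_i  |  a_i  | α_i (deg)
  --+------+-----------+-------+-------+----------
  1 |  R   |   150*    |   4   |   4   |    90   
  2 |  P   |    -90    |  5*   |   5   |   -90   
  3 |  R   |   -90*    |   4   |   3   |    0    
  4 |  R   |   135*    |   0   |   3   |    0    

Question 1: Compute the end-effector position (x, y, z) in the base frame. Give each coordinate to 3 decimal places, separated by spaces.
after link 1: o_1 = (-3.4641, 2.0000, 4.0000)
after link 2: o_2 = (-0.9641, 6.3301, -1.0000)
after link 3: o_3 = (-2.9282, 10.9282, -1.0000)
after link 4: o_4 = (-3.9889, 9.0911, -3.1213)

-3.989 9.091 -3.121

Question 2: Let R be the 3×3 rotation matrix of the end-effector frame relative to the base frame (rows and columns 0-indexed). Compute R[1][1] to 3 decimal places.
-0.612

End-effector y-axis (col 1 of R) = (-0.3536,-0.6124,0.7071)
R[1][1] = -0.6124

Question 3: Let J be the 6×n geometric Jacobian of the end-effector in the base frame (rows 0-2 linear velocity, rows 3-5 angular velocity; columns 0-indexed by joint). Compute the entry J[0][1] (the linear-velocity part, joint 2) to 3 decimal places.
0.500

prismatic axis z_1 = (0.5000,0.8660,0.0000)
J_v[:, 1] = z_1; J_ω[:, 1] = (0,0,0)
entry J[0][1] = 0.5000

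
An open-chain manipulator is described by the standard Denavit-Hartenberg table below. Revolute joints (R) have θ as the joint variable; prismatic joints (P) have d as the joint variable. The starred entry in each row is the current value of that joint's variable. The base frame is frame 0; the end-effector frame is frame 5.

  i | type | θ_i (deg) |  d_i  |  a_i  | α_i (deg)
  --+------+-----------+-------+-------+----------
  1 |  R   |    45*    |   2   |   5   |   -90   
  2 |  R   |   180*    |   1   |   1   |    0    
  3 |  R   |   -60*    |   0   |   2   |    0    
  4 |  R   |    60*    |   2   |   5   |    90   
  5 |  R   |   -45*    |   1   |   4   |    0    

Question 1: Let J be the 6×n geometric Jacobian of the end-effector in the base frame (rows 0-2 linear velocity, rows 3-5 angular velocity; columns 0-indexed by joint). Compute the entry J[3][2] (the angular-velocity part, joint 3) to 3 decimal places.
axis z_2 = (-0.7071,0.7071,0.0000); lever o_n−o_2 = (-5.6569,-6.8284,-2.7321)
cross product → J_v[:, 2] = (-1.9319,-1.9319,8.8284)
J_ω[:, 2] = z_2
entry J[3][2] = -0.7071

-0.707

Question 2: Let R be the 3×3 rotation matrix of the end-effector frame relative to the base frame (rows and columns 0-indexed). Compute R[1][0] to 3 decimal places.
-1.000

End-effector x-axis (col 0 of R) = (-0.0000,-1.0000,-0.0000)
R[1][0] = -1.0000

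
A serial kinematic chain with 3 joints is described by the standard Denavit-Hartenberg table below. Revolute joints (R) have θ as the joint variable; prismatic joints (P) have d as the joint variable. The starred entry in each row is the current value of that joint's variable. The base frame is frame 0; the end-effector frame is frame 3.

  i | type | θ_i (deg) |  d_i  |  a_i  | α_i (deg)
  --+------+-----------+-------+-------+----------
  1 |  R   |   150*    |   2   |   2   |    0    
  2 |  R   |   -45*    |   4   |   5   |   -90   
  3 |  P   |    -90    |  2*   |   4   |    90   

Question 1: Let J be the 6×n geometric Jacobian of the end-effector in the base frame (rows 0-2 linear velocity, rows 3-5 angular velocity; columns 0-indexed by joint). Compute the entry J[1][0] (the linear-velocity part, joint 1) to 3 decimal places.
axis z_0 = ẑ; lever o_n−o_0 = (-4.9580,5.3120,10.0000)
cross product → J_v[:, 0] = (-5.3120,-4.9580,0.0000)
J_ω[:, 0] = z_0
entry J[1][0] = -4.9580

-4.958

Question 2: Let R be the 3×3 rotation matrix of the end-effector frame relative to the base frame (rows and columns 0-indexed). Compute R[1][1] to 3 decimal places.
End-effector y-axis (col 1 of R) = (-0.9659,-0.2588,0.0000)
R[1][1] = -0.2588

-0.259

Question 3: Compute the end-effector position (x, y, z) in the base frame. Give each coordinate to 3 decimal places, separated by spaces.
after link 1: o_1 = (-1.7321, 1.0000, 2.0000)
after link 2: o_2 = (-3.0261, 5.8296, 6.0000)
after link 3: o_3 = (-4.9580, 5.3120, 10.0000)

-4.958 5.312 10.000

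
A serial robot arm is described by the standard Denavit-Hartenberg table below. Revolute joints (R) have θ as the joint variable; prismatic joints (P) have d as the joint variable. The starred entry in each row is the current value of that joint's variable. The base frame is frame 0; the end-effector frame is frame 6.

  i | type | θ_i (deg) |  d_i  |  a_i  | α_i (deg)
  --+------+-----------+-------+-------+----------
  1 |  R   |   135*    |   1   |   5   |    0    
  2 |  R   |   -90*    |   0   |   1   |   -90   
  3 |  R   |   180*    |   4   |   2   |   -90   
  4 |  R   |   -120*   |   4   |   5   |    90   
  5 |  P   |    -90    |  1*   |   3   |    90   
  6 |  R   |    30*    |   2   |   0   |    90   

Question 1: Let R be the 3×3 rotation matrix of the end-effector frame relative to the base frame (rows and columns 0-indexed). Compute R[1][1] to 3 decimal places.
-0.966

End-effector y-axis (col 1 of R) = (0.2588,-0.9659,-0.0000)
R[1][1] = -0.9659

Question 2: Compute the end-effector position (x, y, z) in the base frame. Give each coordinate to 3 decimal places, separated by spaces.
after link 1: o_1 = (-3.5355, 3.5355, 1.0000)
after link 2: o_2 = (-2.8284, 4.2426, 1.0000)
after link 3: o_3 = (-7.0711, 5.6569, 1.0000)
after link 4: o_4 = (-8.3652, 10.4865, 5.0000)
after link 5: o_5 = (-7.3992, 10.7453, 2.0000)
after link 6: o_6 = (-6.8816, 8.8135, 2.0000)

-6.882 8.813 2.000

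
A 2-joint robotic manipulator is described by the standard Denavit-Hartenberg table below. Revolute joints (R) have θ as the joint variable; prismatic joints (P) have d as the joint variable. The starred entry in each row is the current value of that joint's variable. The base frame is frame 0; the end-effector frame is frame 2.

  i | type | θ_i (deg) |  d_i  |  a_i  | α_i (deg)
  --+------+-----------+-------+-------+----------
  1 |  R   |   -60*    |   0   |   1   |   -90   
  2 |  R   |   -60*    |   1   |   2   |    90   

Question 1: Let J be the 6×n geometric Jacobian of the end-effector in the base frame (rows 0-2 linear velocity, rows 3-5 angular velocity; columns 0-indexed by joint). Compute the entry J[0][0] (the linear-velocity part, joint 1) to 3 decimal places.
1.232

axis z_0 = ẑ; lever o_n−o_0 = (1.8660,-1.2321,1.7321)
cross product → J_v[:, 0] = (1.2321,1.8660,-0.0000)
J_ω[:, 0] = z_0
entry J[0][0] = 1.2321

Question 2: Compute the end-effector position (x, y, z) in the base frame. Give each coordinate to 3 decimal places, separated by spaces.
1.866 -1.232 1.732

after link 1: o_1 = (0.5000, -0.8660, 0.0000)
after link 2: o_2 = (1.8660, -1.2321, 1.7321)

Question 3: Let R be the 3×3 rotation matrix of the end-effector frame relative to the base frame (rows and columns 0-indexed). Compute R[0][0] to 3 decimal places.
0.250

End-effector x-axis (col 0 of R) = (0.2500,-0.4330,0.8660)
R[0][0] = 0.2500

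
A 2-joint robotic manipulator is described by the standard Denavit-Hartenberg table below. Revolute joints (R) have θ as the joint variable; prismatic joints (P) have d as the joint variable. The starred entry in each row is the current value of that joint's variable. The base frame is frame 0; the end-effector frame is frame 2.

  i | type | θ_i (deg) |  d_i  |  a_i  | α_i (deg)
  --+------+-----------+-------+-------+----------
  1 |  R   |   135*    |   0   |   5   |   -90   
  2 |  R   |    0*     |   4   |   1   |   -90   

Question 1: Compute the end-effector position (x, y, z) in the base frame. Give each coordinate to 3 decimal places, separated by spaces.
after link 1: o_1 = (-3.5355, 3.5355, 0.0000)
after link 2: o_2 = (-7.0711, 1.4142, 0.0000)

-7.071 1.414 0.000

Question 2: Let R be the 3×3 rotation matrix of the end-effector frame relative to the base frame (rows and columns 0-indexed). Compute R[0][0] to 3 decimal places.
End-effector x-axis (col 0 of R) = (-0.7071,0.7071,0.0000)
R[0][0] = -0.7071

-0.707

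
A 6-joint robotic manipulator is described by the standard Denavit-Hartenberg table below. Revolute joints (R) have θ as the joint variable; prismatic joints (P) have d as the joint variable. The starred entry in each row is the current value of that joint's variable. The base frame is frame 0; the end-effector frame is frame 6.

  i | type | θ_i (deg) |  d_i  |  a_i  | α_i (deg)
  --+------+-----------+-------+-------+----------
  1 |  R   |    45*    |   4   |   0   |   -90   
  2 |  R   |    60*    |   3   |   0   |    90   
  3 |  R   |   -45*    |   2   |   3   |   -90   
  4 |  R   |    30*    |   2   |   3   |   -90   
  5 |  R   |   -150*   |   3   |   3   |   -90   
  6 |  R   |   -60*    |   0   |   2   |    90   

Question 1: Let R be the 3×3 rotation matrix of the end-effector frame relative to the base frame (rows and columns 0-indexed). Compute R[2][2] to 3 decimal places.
End-effector z-axis (col 2 of R) = (-0.0869,-0.9194,-0.3835)
R[2][2] = -0.3835

-0.383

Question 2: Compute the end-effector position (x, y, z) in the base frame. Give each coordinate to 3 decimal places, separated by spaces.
-4.090 3.921 0.475

after link 1: o_1 = (0.0000, 0.0000, 4.0000)
after link 2: o_2 = (-2.1213, 2.1213, 4.0000)
after link 3: o_3 = (1.3534, 2.5961, 3.1629)
after link 4: o_4 = (1.8834, 2.5280, -0.4029)
after link 5: o_5 = (-2.0996, 3.7950, 0.3255)
after link 6: o_6 = (-4.0900, 3.9206, 0.4754)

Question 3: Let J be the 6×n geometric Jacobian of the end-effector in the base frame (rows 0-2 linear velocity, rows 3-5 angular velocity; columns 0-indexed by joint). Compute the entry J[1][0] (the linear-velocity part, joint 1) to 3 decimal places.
-4.090

axis z_0 = ẑ; lever o_n−o_0 = (-4.0900,3.9206,0.4754)
cross product → J_v[:, 0] = (-3.9206,-4.0900,0.0000)
J_ω[:, 0] = z_0
entry J[1][0] = -4.0900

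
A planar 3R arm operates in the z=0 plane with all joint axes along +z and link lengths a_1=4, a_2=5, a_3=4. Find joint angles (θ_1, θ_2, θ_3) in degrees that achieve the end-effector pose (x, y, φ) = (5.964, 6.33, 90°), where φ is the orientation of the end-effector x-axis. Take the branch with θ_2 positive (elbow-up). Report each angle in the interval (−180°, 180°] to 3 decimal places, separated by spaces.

-30.002 90.003 30.000

wrist centre = target − a_3·(cos φ, sin φ) = (5.9640, 2.3300)
cos θ_2 = (40.9982−4²−5²)/(2·4·5) = -0.0000; θ_2 = 90.0026° (elbow-up)
β = atan2(2.3300,5.9640) = 21.3395°; ψ = atan2(5.0000,3.9998) = 51.3418°
θ_1 = β − ψ = -30.0023°
θ_3 = φ − θ_1 − θ_2 = 29.9997° (wrapped to (-180°,180°])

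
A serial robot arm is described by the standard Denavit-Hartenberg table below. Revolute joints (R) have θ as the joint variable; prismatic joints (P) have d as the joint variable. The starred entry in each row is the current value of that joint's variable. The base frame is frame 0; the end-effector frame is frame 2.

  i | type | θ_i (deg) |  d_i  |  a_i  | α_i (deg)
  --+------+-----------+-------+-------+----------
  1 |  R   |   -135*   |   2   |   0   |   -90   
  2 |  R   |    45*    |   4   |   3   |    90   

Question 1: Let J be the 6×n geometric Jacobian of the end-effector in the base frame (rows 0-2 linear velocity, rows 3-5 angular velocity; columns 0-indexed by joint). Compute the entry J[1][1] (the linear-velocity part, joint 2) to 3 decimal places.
1.500

axis z_1 = (0.7071,-0.7071,0.0000); lever o_n−o_1 = (1.3284,-4.3284,-2.1213)
cross product → J_v[:, 1] = (1.5000,1.5000,-2.1213)
J_ω[:, 1] = z_1
entry J[1][1] = 1.5000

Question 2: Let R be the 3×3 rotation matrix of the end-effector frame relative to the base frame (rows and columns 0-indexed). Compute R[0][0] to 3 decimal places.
End-effector x-axis (col 0 of R) = (-0.5000,-0.5000,-0.7071)
R[0][0] = -0.5000

-0.500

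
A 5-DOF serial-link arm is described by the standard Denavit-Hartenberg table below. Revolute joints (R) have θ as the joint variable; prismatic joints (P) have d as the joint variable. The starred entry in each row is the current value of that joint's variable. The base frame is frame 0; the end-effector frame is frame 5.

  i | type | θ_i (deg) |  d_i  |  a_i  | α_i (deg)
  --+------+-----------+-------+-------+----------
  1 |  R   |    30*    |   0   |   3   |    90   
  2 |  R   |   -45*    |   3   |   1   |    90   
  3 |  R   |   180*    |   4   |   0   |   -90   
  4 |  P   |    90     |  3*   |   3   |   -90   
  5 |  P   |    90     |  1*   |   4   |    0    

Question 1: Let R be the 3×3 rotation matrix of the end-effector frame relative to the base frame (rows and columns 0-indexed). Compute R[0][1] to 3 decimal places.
-0.612

End-effector y-axis (col 1 of R) = (-0.6124,-0.3536,-0.7071)
R[0][1] = -0.6124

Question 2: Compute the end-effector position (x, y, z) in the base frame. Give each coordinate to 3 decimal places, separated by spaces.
after link 1: o_1 = (2.5981, 1.5000, 0.0000)
after link 2: o_2 = (4.7104, -0.7445, -0.7071)
after link 3: o_3 = (2.2610, -2.1587, -3.5355)
after link 4: o_4 = (2.5981, 1.5000, -1.4142)
after link 5: o_5 = (5.2104, -1.6105, -2.1213)

5.210 -1.611 -2.121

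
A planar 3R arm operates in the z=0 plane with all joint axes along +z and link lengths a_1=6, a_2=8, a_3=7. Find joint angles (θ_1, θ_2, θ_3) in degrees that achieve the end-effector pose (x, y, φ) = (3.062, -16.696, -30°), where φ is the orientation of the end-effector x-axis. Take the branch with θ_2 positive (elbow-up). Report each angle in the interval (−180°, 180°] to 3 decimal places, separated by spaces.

wrist centre = target − a_3·(cos φ, sin φ) = (-3.0002, -13.1960)
cos θ_2 = (183.1355−6²−8²)/(2·6·8) = 0.8660; θ_2 = 30.0035° (elbow-up)
β = atan2(-13.1960,-3.0002) = -102.8088°; ψ = atan2(4.0004,12.9280) = 17.1942°
θ_1 = β − ψ = -120.0029°
θ_3 = φ − θ_1 − θ_2 = 59.9994° (wrapped to (-180°,180°])

-120.003 30.004 59.999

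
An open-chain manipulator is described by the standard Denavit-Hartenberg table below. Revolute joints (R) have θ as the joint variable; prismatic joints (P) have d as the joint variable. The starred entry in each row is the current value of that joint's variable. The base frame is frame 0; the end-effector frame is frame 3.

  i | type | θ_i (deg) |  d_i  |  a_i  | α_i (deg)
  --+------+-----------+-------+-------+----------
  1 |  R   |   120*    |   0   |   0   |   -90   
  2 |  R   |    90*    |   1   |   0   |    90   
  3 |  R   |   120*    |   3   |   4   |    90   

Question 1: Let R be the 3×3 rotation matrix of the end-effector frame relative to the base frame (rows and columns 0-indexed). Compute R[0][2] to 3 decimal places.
End-effector z-axis (col 2 of R) = (-0.4330,-0.2500,-0.8660)
R[0][2] = -0.4330

-0.433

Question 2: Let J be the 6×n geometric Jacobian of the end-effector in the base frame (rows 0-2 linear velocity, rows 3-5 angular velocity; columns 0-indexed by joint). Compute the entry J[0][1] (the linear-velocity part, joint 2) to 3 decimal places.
-1.000

axis z_1 = (-0.8660,-0.5000,0.0000); lever o_n−o_1 = (-5.3660,0.3660,2.0000)
cross product → J_v[:, 1] = (-1.0000,1.7321,-3.0000)
J_ω[:, 1] = z_1
entry J[0][1] = -1.0000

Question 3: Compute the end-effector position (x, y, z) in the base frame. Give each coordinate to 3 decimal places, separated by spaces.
-5.366 0.366 2.000

after link 1: o_1 = (0.0000, 0.0000, 0.0000)
after link 2: o_2 = (-0.8660, -0.5000, 0.0000)
after link 3: o_3 = (-5.3660, 0.3660, 2.0000)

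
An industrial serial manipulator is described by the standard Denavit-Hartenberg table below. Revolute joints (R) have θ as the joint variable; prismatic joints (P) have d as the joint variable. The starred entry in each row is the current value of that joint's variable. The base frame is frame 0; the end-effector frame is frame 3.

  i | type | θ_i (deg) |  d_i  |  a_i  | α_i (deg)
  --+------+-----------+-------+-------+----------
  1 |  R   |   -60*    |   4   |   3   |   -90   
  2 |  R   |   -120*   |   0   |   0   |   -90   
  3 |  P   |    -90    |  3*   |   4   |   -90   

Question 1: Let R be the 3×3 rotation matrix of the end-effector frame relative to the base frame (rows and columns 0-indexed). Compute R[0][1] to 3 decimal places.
-0.433

End-effector y-axis (col 1 of R) = (-0.4330,0.7500,-0.5000)
R[0][1] = -0.4330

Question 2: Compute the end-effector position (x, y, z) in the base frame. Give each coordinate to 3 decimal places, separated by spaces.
after link 1: o_1 = (1.5000, -2.5981, 4.0000)
after link 2: o_2 = (1.5000, -2.5981, 4.0000)
after link 3: o_3 = (6.2631, -2.8481, 5.5000)

6.263 -2.848 5.500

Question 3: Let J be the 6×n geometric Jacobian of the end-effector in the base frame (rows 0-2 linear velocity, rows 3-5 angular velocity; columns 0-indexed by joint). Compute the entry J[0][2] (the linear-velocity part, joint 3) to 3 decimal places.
prismatic axis z_2 = (0.4330,-0.7500,0.5000)
J_v[:, 2] = z_2; J_ω[:, 2] = (0,0,0)
entry J[0][2] = 0.4330

0.433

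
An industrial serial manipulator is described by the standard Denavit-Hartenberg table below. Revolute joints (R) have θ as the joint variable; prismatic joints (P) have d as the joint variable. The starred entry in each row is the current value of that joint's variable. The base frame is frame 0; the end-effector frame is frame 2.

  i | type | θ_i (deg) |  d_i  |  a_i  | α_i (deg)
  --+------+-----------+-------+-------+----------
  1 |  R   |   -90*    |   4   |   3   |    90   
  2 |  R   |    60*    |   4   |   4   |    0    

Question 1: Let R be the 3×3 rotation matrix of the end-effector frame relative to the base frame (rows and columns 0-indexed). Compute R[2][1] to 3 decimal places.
0.500

End-effector y-axis (col 1 of R) = (-0.0000,0.8660,0.5000)
R[2][1] = 0.5000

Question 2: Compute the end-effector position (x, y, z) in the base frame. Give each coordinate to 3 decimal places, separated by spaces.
after link 1: o_1 = (0.0000, -3.0000, 4.0000)
after link 2: o_2 = (-4.0000, -5.0000, 7.4641)

-4.000 -5.000 7.464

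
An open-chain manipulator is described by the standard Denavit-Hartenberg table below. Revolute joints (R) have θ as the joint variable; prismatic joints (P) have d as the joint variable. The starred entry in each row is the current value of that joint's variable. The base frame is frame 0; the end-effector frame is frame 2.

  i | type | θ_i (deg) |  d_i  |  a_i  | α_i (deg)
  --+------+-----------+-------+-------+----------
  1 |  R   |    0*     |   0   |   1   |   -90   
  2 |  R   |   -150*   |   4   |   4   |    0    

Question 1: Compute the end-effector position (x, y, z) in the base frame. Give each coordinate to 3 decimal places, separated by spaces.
-2.464 4.000 2.000

after link 1: o_1 = (1.0000, 0.0000, 0.0000)
after link 2: o_2 = (-2.4641, 4.0000, 2.0000)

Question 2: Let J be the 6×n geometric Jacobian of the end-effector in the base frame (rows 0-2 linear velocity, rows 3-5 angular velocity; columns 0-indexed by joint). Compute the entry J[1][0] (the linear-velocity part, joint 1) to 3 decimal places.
axis z_0 = ẑ; lever o_n−o_0 = (-2.4641,4.0000,2.0000)
cross product → J_v[:, 0] = (-4.0000,-2.4641,0.0000)
J_ω[:, 0] = z_0
entry J[1][0] = -2.4641

-2.464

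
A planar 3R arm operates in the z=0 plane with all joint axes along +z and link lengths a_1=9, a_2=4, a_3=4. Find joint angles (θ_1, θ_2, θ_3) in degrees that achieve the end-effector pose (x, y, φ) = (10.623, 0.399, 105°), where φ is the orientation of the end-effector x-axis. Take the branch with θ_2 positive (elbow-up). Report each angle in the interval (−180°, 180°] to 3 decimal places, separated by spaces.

wrist centre = target − a_3·(cos φ, sin φ) = (11.6583, -3.4647)
cos θ_2 = (147.9196−9²−4²)/(2·9·4) = 0.7072; θ_2 = 44.9911° (elbow-up)
β = atan2(-3.4647,11.6583) = -16.5513°; ψ = atan2(2.8280,11.8289) = 13.4456°
θ_1 = β − ψ = -29.9970°
θ_3 = φ − θ_1 − θ_2 = 90.0058° (wrapped to (-180°,180°])

-29.997 44.991 90.006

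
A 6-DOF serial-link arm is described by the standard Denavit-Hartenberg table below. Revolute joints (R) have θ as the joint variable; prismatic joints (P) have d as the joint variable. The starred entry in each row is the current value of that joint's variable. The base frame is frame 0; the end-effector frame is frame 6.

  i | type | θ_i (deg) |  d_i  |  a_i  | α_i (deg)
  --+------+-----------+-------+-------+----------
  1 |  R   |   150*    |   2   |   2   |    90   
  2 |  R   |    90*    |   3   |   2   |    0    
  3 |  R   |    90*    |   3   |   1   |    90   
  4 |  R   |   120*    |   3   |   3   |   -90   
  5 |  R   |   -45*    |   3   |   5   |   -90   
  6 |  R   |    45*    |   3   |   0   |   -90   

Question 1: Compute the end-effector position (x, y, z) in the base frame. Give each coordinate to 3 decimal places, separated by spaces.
after link 1: o_1 = (-1.7321, 1.0000, 2.0000)
after link 2: o_2 = (-0.2321, 3.5981, 4.0000)
after link 3: o_3 = (2.1340, 5.6962, 4.0000)
after link 4: o_4 = (2.1340, 8.6962, 7.0000)
after link 5: o_5 = (-0.8660, 12.2317, 10.5355)
after link 6: o_6 = (-0.8660, 14.3530, 8.4142)

-0.866 14.353 8.414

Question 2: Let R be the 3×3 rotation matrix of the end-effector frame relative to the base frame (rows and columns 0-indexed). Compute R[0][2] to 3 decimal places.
End-effector z-axis (col 2 of R) = (0.7071,-0.5000,-0.5000)
R[0][2] = 0.7071

0.707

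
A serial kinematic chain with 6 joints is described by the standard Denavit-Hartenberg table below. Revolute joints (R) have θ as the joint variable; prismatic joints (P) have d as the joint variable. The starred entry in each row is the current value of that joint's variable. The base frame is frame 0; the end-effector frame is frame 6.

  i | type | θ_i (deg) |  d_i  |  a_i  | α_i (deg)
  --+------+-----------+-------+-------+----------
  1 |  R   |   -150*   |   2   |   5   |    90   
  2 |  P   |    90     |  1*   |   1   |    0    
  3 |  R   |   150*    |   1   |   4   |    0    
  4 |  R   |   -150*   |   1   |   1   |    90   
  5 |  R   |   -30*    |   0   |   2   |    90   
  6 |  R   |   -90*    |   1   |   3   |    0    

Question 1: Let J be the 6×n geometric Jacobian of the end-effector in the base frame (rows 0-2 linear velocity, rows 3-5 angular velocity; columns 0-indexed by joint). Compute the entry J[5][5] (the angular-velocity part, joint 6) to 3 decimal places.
-0.500

axis z_5 = (0.4330,-0.7500,-0.5000); lever o_n−o_5 = (3.0311,0.7500,-0.5000)
cross product → J_v[:, 5] = (0.7500,-1.2990,2.5981)
J_ω[:, 5] = z_5
entry J[5][5] = -0.5000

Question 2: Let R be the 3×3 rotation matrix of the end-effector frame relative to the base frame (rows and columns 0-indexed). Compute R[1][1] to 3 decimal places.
-0.433

End-effector y-axis (col 1 of R) = (0.2500,-0.4330,0.8660)
R[1][1] = -0.4330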